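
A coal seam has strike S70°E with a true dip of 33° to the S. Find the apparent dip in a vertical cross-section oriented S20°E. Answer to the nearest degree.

26°

The section lies 50° from the strike.
tan α = tan 33° × sin 50° = 0.6494 × 0.7660 = 0.4975
apparent dip = arctan 0.4975 = 26.45°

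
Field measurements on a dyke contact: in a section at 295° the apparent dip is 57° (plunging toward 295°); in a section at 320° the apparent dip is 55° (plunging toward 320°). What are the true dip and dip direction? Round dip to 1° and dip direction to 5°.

true dip 57°, dip direction 300°

The two traces are lines in the plane: v₁ = (sin 295°·cos 57°, cos 295°·cos 57°, −sin 57°), v₂ = (sin 320°·cos 55°, cos 320°·cos 55°, −sin 55°).
n = v₁ × v₂ = (-0.180, 0.095, 0.132) (taken with n_z > 0).
tan δ = √(n_x²+n_y²)/n_z = 0.204/0.132, so δ = 57.0°.
The horizontal component of n points toward azimuth atan2(n_x, n_y) = 298°, the dip direction.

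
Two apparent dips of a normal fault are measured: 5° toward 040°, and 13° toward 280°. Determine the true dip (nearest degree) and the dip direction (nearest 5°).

Represent each trace as a vector plunging at its apparent dip toward its trend (east-north-up frame): v₁ = (0.640, 0.763, -0.087), v₂ = (-0.960, 0.169, -0.225).
The plane normal is n = v₁ × v₂ ∝ (-0.157, 0.228, 0.841).
tan δ = √(n_x²+n_y²)/n_z = 0.277/0.841, so δ = 18.2°.
The horizontal component of n points toward azimuth atan2(n_x, n_y) = 325°, the dip direction.

true dip 18°, dip direction 325°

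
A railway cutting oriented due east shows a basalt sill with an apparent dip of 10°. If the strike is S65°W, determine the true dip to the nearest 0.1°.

22.6°

β = acute angle between strike S65°W and section due east = 25°.
tan(true dip) = tan 10° / sin 25° = 0.4172
true dip = arctan 0.4172 = 22.65°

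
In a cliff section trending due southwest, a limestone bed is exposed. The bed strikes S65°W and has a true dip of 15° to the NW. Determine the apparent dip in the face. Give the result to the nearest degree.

The strike is S65°W and the section trends due southwest; the acute angle between them is β = 20°.
tan(apparent dip) = tan 15° · sin 20° = 0.0916
α = arctan(0.0916) = 5.24°

5°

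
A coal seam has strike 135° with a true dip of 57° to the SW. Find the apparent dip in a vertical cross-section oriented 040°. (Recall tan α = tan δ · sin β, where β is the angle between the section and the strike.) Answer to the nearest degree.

The section lies 85° from the strike.
tan(apparent dip) = tan 57° · sin 85° = 1.5340
α = arctan(1.5340) = 56.90°

57°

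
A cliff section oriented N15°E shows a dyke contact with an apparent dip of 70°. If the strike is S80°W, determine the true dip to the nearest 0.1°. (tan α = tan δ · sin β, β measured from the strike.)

71.7°

β = acute angle between strike S80°W and section N15°E = 65°.
tan δ = tan α / sin β = tan 70° / sin 65° = 2.7475 / 0.9063 = 3.0315
true dip = arctan 3.0315 = 71.74°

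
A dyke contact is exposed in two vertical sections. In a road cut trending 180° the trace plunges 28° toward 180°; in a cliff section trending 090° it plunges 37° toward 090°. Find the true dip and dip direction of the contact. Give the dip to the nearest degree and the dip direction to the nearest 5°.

Represent each trace as a vector plunging at its apparent dip toward its trend (east-north-up frame): v₁ = (0.000, -0.883, -0.469), v₂ = (0.799, 0.000, -0.602).
The plane normal is n = v₁ × v₂ ∝ (0.531, -0.375, 0.705).
tan δ = √(n_x²+n_y²)/n_z = 0.650/0.705, so δ = 42.7°.
Dip direction = atan2(0.531, -0.375) = 125° (azimuth of n's horizontal projection).

true dip 43°, dip direction 125°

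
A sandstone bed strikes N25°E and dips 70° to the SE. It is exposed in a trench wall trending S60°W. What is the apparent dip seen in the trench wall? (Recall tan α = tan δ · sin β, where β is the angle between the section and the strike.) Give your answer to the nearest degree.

58°

The strike is N25°E and the section trends S60°W; the acute angle between them is β = 35°.
tan(apparent dip) = tan 70° · sin 35° = 1.5759
apparent dip = arctan 1.5759 = 57.60°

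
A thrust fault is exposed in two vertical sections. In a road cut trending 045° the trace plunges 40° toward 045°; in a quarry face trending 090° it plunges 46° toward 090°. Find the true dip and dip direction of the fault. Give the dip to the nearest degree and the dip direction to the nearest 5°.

Represent each trace as a vector plunging at its apparent dip toward its trend (east-north-up frame): v₁ = (0.542, 0.542, -0.643), v₂ = (0.695, 0.000, -0.719).
n = v₁ × v₂ = (0.390, 0.057, 0.376) (taken with n_z > 0).
True dip = arccos(n_z / |n|) = arccos(0.6909) = 46.3°.
The horizontal component of n points toward azimuth atan2(n_x, n_y) = 82°, the dip direction.

true dip 46°, dip direction 080°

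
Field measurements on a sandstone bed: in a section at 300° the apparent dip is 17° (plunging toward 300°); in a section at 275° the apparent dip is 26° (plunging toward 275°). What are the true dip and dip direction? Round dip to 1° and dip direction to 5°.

Each apparent-dip line lies in the plane. As unit vectors (x east, y north, z up), v₁ plunges 17°→300° and v₂ plunges 26°→275°.
The plane normal is n = v₁ × v₂ ∝ (-0.187, -0.101, 0.363).
True dip = arccos(n_z / |n|) = arccos(0.8633) = 30.3°.
Dip direction = azimuth of (n_x, n_y) = atan2(-0.187, -0.101) = 242°.

true dip 30°, dip direction 240°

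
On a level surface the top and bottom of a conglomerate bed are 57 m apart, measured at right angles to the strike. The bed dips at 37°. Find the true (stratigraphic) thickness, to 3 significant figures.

34.3 m

True thickness t = w · sin(dip) = 57 × sin 37°
t = 57 × 0.6018 = 34.303 m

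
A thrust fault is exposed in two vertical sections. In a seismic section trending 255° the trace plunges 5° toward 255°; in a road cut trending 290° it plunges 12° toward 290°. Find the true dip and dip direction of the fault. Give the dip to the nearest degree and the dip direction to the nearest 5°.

true dip 15°, dip direction 325°

Represent each trace as a vector plunging at its apparent dip toward its trend (east-north-up frame): v₁ = (-0.962, -0.258, -0.087), v₂ = (-0.919, 0.335, -0.208).
The plane normal is n = v₁ × v₂ ∝ (-0.083, 0.120, 0.559).
tan δ = √(n_x²+n_y²)/n_z = 0.146/0.559, so δ = 14.6°.
Dip direction = atan2(-0.083, 0.120) = 325° (azimuth of n's horizontal projection).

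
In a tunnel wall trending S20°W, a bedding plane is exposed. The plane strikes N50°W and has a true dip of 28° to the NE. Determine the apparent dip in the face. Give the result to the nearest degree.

27°

The section lies 70° from the strike.
tan α = tan 28° × sin 70° = 0.5317 × 0.9397 = 0.4996
α = arctan(0.4996) = 26.55°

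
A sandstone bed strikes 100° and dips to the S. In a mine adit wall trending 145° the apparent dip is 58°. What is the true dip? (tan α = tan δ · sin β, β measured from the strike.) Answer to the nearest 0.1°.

66.2°

β = acute angle between strike 100° and section 145° = 45°.
tan δ = tan α / sin β = tan 58° / sin 45° = 1.6003 / 0.7071 = 2.2632
δ = arctan(2.2632) = 66.16°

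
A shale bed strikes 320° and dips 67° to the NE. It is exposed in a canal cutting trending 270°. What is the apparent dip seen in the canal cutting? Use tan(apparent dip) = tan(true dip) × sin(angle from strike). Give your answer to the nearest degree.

61°

The section lies 50° from the strike.
tan α = tan 67° × sin 50° = 2.3559 × 0.7660 = 1.8047
apparent dip = arctan 1.8047 = 61.01°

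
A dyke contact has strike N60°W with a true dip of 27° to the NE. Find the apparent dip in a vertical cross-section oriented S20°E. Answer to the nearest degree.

18°

Angle between strike (N60°W) and section (S20°E): β = 40°.
tan α = tan 27° × sin 40° = 0.5095 × 0.6428 = 0.3275
apparent dip = arctan 0.3275 = 18.13°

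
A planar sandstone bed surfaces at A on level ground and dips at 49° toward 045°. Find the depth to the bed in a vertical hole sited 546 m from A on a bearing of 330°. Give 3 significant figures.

The hole lies 75° from the dip direction, so the down-dip offset is 546 × cos 75° = 141.32 m.
Depth = down-dip offset × tan(dip) = 141.32 × tan 49° = 141.32 × 1.1504
Depth = 162.56 m

163 m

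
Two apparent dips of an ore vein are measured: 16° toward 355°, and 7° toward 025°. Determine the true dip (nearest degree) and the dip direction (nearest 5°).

Represent each trace as a vector plunging at its apparent dip toward its trend (east-north-up frame): v₁ = (-0.084, 0.958, -0.276), v₂ = (0.419, 0.900, -0.122).
n = v₁ × v₂ = (-0.131, 0.126, 0.477) (taken with n_z > 0).
Dip δ = arctan(|n_h|/n_z) = arctan(0.182/0.477) = 20.9°.
Dip direction = azimuth of (n_x, n_y) = atan2(-0.131, 0.126) = 314°.

true dip 21°, dip direction 315°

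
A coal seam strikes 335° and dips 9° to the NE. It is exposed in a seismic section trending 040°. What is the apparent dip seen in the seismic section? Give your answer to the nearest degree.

Angle between strike (335°) and section (040°): β = 65°.
tan(apparent dip) = tan 9° · sin 65° = 0.1435
α = arctan(0.1435) = 8.17°

8°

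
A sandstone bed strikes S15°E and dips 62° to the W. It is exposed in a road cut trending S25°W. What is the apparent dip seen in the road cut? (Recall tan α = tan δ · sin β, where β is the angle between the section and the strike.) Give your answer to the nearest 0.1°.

The strike is S15°E and the section trends S25°W; the acute angle between them is β = 40°.
tan α = tan 62° × sin 40° = 1.8807 × 0.6428 = 1.2089
apparent dip = arctan 1.2089 = 50.40°

50.4°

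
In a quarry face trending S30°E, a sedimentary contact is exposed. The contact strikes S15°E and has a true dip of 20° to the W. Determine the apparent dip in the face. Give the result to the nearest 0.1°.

5.4°

The section lies 15° from the strike.
tan α = tan 20° × sin 15° = 0.3640 × 0.2588 = 0.0942
α = arctan(0.0942) = 5.38°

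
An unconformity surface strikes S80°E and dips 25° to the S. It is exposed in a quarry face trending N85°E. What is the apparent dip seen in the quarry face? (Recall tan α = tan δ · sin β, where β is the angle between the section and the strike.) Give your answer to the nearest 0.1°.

The section lies 15° from the strike.
tan(apparent dip) = tan 25° · sin 15° = 0.1207
α = arctan(0.1207) = 6.88°

6.9°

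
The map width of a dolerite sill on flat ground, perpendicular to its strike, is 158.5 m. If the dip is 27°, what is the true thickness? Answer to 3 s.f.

True thickness t = w · sin(dip) = 158.5 × sin 27°
t = 158.5 × 0.4540 = 71.957 m

72.0 m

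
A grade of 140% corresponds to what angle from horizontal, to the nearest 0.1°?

54.5°

tan θ = 140/100 = 1.4000
θ = arctan(1.4000) = 54.46°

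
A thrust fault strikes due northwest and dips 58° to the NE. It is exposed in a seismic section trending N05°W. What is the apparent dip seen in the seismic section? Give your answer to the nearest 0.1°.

Angle between strike (due northwest) and section (N05°W): β = 40°.
tan(apparent dip) = tan 58° · sin 40° = 1.0287
α = arctan(1.0287) = 45.81°

45.8°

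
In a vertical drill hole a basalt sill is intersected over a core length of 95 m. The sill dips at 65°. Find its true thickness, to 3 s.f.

True thickness t = h · cos(dip) = 95 × cos 65°
t = 95 × 0.4226 = 40.149 m

40.1 m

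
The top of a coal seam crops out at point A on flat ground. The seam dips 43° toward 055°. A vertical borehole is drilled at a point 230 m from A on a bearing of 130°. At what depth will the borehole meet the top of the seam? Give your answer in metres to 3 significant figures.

55.5 m

The hole lies 75° from the dip direction, so the down-dip offset is 230 × cos 75° = 59.53 m.
Depth = down-dip offset × tan(dip) = 59.53 × tan 43° = 59.53 × 0.9325
Depth = 55.51 m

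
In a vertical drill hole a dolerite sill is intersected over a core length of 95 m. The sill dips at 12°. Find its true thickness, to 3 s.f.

True thickness t = h · cos(dip) = 95 × cos 12°
t = 95 × 0.9781 = 92.924 m

92.9 m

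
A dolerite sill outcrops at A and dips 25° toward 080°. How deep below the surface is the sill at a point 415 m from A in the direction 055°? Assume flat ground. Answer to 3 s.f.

175 m

The hole lies 25° from the dip direction, so the down-dip offset is 415 × cos 25° = 376.12 m.
Depth = down-dip offset × tan(dip) = 376.12 × tan 25° = 376.12 × 0.4663
Depth = 175.39 m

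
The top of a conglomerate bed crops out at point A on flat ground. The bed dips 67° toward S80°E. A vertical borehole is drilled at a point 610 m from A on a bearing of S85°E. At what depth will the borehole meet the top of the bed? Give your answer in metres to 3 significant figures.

The hole lies 5° from the dip direction, so the down-dip offset is 610 × cos 5° = 607.68 m.
Depth = down-dip offset × tan(dip) = 607.68 × tan 67° = 607.68 × 2.3559
Depth = 1431.60 m

1430 m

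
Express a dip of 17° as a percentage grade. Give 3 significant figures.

30.6%

grade % = 100 × tan 17° = 100 × 0.3057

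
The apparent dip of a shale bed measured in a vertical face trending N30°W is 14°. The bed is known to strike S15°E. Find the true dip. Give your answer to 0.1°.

43.9°

The section is 15° from the strike.
tan δ = tan α / sin β = tan 14° / sin 15° = 0.2493 / 0.2588 = 0.9633
true dip = arctan 0.9633 = 43.93°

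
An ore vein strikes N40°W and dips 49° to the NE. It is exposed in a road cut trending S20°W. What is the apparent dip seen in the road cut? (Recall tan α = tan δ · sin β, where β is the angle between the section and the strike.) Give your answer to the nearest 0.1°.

44.9°

Angle between strike (N40°W) and section (S20°W): β = 60°.
tan(apparent dip) = tan 49° · sin 60° = 0.9962
apparent dip = arctan 0.9962 = 44.89°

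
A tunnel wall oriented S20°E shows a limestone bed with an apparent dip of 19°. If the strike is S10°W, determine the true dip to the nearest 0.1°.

β = acute angle between strike S10°W and section S20°E = 30°.
tan δ = tan α / sin β = tan 19° / sin 30° = 0.3443 / 0.5000 = 0.6887
true dip = arctan 0.6887 = 34.55°

34.6°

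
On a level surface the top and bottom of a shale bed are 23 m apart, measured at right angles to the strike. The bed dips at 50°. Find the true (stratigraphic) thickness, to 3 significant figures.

True thickness t = w · sin(dip) = 23 × sin 50°
t = 23 × 0.7660 = 17.619 m

17.6 m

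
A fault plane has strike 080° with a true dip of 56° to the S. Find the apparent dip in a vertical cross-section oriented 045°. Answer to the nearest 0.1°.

Angle between strike (080°) and section (045°): β = 35°.
tan α = tan 56° × sin 35° = 1.4826 × 0.5736 = 0.8504
apparent dip = arctan 0.8504 = 40.38°

40.4°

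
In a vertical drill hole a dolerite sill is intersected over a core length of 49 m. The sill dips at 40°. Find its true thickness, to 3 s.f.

37.5 m

True thickness t = h · cos(dip) = 49 × cos 40°
t = 49 × 0.7660 = 37.536 m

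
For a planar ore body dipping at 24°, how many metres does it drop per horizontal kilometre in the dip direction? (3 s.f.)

drop per km = 1000 × tan 24° = 1000 × 0.4452

445 m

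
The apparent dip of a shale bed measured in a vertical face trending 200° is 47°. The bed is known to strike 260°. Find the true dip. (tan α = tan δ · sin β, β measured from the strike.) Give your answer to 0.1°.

51.1°

β = acute angle between strike 260° and section 200° = 60°.
tan(true dip) = tan 47° / sin 60° = 1.2383
δ = arctan(1.2383) = 51.08°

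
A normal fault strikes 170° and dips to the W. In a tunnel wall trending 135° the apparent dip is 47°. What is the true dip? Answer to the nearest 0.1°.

β = acute angle between strike 170° and section 135° = 35°.
tan δ = tan α / sin β = tan 47° / sin 35° = 1.0724 / 0.5736 = 1.8696
δ = arctan(1.8696) = 61.86°

61.9°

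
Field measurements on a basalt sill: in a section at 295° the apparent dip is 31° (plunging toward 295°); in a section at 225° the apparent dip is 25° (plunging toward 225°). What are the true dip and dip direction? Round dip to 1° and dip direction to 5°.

true dip 33°, dip direction 270°

Each apparent-dip line lies in the plane. As unit vectors (x east, y north, z up), v₁ plunges 31°→295° and v₂ plunges 25°→225°.
Cross product v₁ × v₂ gives the pole to the plane: n ∝ (-0.483, 0.002, 0.730).
Dip δ = arctan(|n_h|/n_z) = arctan(0.483/0.730) = 33.5°.
Dip direction = atan2(-0.483, 0.002) = 270° (azimuth of n's horizontal projection).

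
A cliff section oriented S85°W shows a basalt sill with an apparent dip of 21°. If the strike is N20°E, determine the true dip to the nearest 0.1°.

23.0°

The section is 65° from the strike.
tan δ = tan α / sin β = tan 21° / sin 65° = 0.3839 / 0.9063 = 0.4235
δ = arctan(0.4235) = 22.95°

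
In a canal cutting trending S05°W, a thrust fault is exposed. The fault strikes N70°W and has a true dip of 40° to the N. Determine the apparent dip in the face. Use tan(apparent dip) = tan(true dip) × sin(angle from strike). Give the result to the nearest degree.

The strike is N70°W and the section trends S05°W; the acute angle between them is β = 75°.
tan α = tan 40° × sin 75° = 0.8391 × 0.9659 = 0.8105
apparent dip = arctan 0.8105 = 39.03°

39°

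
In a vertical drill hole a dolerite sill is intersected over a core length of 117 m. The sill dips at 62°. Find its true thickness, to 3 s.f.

54.9 m

True thickness t = h · cos(dip) = 117 × cos 62°
t = 117 × 0.4695 = 54.928 m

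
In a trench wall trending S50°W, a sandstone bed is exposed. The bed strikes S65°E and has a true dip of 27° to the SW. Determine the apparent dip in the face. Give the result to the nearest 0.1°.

The section lies 65° from the strike.
tan α = tan 27° × sin 65° = 0.5095 × 0.9063 = 0.4618
apparent dip = arctan 0.4618 = 24.79°

24.8°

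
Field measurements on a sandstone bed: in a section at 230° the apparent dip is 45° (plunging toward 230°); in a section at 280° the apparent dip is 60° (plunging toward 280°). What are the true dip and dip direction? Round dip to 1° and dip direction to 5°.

Represent each trace as a vector plunging at its apparent dip toward its trend (east-north-up frame): v₁ = (-0.542, -0.455, -0.707), v₂ = (-0.492, 0.087, -0.866).
Cross product v₁ × v₂ gives the pole to the plane: n ∝ (-0.455, 0.121, 0.271).
tan δ = √(n_x²+n_y²)/n_z = 0.471/0.271, so δ = 60.1°.
The horizontal component of n points toward azimuth atan2(n_x, n_y) = 285°, the dip direction.

true dip 60°, dip direction 285°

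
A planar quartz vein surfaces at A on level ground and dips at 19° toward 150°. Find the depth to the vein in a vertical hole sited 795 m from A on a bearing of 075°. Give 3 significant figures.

70.8 m

The hole lies 75° from the dip direction, so the down-dip offset is 795 × cos 75° = 205.76 m.
Depth = down-dip offset × tan(dip) = 205.76 × tan 19° = 205.76 × 0.3443
Depth = 70.85 m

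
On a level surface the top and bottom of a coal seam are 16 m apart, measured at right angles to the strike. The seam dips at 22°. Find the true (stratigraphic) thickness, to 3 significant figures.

True thickness t = w · sin(dip) = 16 × sin 22°
t = 16 × 0.3746 = 5.994 m

5.99 m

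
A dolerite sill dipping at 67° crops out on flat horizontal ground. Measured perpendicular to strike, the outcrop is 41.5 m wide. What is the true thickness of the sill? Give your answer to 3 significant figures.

38.2 m

True thickness t = w · sin(dip) = 41.5 × sin 67°
t = 41.5 × 0.9205 = 38.201 m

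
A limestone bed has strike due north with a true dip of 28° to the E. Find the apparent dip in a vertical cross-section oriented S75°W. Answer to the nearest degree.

27°

The strike is due north and the section trends S75°W; the acute angle between them is β = 75°.
tan(apparent dip) = tan 28° · sin 75° = 0.5136
apparent dip = arctan 0.5136 = 27.18°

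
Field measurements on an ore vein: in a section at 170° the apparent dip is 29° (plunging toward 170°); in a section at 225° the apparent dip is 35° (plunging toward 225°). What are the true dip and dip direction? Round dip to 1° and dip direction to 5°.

true dip 36°, dip direction 210°

Represent each trace as a vector plunging at its apparent dip toward its trend (east-north-up frame): v₁ = (0.152, -0.861, -0.485), v₂ = (-0.579, -0.579, -0.574).
n = v₁ × v₂ = (-0.213, -0.368, 0.587) (taken with n_z > 0).
Dip δ = arctan(|n_h|/n_z) = arctan(0.425/0.587) = 35.9°.
Dip direction = azimuth of (n_x, n_y) = atan2(-0.213, -0.368) = 210°.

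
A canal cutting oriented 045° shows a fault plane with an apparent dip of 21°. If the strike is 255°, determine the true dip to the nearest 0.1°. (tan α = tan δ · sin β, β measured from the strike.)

β = acute angle between strike 255° and section 045° = 30°.
tan(true dip) = tan 21° / sin 30° = 0.7677
true dip = arctan 0.7677 = 37.51°

37.5°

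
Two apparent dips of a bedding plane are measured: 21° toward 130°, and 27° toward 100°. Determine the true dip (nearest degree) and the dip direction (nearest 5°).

true dip 28°, dip direction 085°

Each apparent-dip line lies in the plane. As unit vectors (x east, y north, z up), v₁ plunges 21°→130° and v₂ plunges 27°→100°.
The plane normal is n = v₁ × v₂ ∝ (0.217, 0.010, 0.416).
Dip δ = arctan(|n_h|/n_z) = arctan(0.217/0.416) = 27.6°.
Dip direction = azimuth of (n_x, n_y) = atan2(0.217, 0.010) = 87°.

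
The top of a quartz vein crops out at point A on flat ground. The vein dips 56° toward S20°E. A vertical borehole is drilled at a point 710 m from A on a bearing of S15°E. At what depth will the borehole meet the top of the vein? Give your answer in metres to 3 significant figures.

The hole lies 5° from the dip direction, so the down-dip offset is 710 × cos 5° = 707.30 m.
Depth = down-dip offset × tan(dip) = 707.30 × tan 56° = 707.30 × 1.4826
Depth = 1048.61 m

1050 m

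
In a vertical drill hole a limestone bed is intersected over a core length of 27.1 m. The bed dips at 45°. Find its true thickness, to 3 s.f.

True thickness t = h · cos(dip) = 27.1 × cos 45°
t = 27.1 × 0.7071 = 19.163 m

19.2 m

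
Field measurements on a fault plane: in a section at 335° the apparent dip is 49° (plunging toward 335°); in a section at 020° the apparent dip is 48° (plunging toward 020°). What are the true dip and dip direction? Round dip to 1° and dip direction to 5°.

Represent each trace as a vector plunging at its apparent dip toward its trend (east-north-up frame): v₁ = (-0.277, 0.595, -0.755), v₂ = (0.229, 0.629, -0.743).
Cross product v₁ × v₂ gives the pole to the plane: n ∝ (-0.033, 0.379, 0.310).
True dip = arccos(n_z / |n|) = arccos(0.6325) = 50.8°.
Dip direction = atan2(-0.033, 0.379) = 355° (azimuth of n's horizontal projection).

true dip 51°, dip direction 355°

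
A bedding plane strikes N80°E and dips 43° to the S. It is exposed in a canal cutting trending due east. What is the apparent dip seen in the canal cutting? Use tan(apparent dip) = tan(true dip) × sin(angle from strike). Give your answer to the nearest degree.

9°

The section lies 10° from the strike.
tan α = tan 43° × sin 10° = 0.9325 × 0.1736 = 0.1619
apparent dip = arctan 0.1619 = 9.20°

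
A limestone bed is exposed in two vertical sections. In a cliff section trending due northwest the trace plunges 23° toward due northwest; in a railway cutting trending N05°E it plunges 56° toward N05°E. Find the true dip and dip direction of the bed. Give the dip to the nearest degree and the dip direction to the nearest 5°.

true dip 59°, dip direction 030°

Each apparent-dip line lies in the plane. As unit vectors (x east, y north, z up), v₁ plunges 23°→due northwest and v₂ plunges 56°→N05°E.
Cross product v₁ × v₂ gives the pole to the plane: n ∝ (0.322, 0.559, 0.394).
True dip = arccos(n_z / |n|) = arccos(0.5217) = 58.6°.
Dip direction = atan2(0.322, 0.559) = 30° (azimuth of n's horizontal projection).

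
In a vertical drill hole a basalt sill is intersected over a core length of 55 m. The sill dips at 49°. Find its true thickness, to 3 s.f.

True thickness t = h · cos(dip) = 55 × cos 49°
t = 55 × 0.6561 = 36.083 m

36.1 m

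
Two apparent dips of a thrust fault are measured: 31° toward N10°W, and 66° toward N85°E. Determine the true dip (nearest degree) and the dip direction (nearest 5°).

Represent each trace as a vector plunging at its apparent dip toward its trend (east-north-up frame): v₁ = (-0.149, 0.844, -0.515), v₂ = (0.405, 0.035, -0.914).
Cross product v₁ × v₂ gives the pole to the plane: n ∝ (0.753, 0.345, 0.347).
Dip δ = arctan(|n_h|/n_z) = arctan(0.828/0.347) = 67.2°.
Dip direction = atan2(0.753, 0.345) = 65° (azimuth of n's horizontal projection).

true dip 67°, dip direction 065°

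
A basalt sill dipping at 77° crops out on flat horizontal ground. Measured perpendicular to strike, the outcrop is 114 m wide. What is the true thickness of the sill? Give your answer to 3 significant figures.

111 m

True thickness t = w · sin(dip) = 114 × sin 77°
t = 114 × 0.9744 = 111.078 m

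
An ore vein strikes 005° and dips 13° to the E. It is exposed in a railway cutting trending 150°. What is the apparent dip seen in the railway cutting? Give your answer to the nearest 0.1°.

7.5°

The strike is 005° and the section trends 150°; the acute angle between them is β = 35°.
tan α = tan 13° × sin 35° = 0.2309 × 0.5736 = 0.1324
α = arctan(0.1324) = 7.54°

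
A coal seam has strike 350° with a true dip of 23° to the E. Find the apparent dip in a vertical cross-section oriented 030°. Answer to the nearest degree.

15°

The strike is 350° and the section trends 030°; the acute angle between them is β = 40°.
tan(apparent dip) = tan 23° · sin 40° = 0.2728
apparent dip = arctan 0.2728 = 15.26°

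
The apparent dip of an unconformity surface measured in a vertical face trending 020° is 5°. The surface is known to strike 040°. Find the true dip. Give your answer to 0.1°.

β = acute angle between strike 040° and section 020° = 20°.
tan(true dip) = tan 5° / sin 20° = 0.2558
δ = arctan(0.2558) = 14.35°

14.3°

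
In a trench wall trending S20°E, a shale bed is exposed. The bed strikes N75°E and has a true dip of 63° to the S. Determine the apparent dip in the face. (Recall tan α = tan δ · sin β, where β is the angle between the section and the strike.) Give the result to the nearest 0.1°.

The section lies 85° from the strike.
tan(apparent dip) = tan 63° · sin 85° = 1.9551
α = arctan(1.9551) = 62.91°

62.9°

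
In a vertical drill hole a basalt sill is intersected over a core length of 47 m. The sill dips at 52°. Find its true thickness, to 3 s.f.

True thickness t = h · cos(dip) = 47 × cos 52°
t = 47 × 0.6157 = 28.936 m

28.9 m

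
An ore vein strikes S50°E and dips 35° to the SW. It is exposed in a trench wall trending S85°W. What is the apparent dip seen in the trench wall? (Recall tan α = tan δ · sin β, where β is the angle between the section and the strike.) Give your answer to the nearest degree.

Angle between strike (S50°E) and section (S85°W): β = 45°.
tan α = tan 35° × sin 45° = 0.7002 × 0.7071 = 0.4951
α = arctan(0.4951) = 26.34°

26°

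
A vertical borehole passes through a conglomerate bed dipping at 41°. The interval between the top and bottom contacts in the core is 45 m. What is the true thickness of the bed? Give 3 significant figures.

34.0 m

True thickness t = h · cos(dip) = 45 × cos 41°
t = 45 × 0.7547 = 33.962 m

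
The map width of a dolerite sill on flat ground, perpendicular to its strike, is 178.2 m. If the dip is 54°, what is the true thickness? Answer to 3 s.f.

144 m

True thickness t = w · sin(dip) = 178.2 × sin 54°
t = 178.2 × 0.8090 = 144.167 m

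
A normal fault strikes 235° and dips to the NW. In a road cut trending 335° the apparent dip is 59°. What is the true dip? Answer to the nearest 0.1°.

The section is 80° from the strike.
tan δ = tan α / sin β = tan 59° / sin 80° = 1.6643 / 0.9848 = 1.6900
δ = arctan(1.6900) = 59.39°

59.4°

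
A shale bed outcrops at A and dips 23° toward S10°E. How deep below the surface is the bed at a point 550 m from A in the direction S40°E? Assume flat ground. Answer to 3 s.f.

202 m

The hole lies 30° from the dip direction, so the down-dip offset is 550 × cos 30° = 476.31 m.
Depth = down-dip offset × tan(dip) = 476.31 × tan 23° = 476.31 × 0.4245
Depth = 202.18 m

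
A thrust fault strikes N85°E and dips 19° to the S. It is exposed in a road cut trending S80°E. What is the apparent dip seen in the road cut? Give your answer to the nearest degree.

Angle between strike (N85°E) and section (S80°E): β = 15°.
tan(apparent dip) = tan 19° · sin 15° = 0.0891
apparent dip = arctan 0.0891 = 5.09°

5°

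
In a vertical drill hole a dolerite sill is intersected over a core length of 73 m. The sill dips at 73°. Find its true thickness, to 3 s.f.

21.3 m

True thickness t = h · cos(dip) = 73 × cos 73°
t = 73 × 0.2924 = 21.343 m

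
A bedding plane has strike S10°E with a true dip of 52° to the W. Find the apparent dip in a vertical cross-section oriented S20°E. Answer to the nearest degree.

13°

Angle between strike (S10°E) and section (S20°E): β = 10°.
tan α = tan 52° × sin 10° = 1.2799 × 0.1736 = 0.2223
apparent dip = arctan 0.2223 = 12.53°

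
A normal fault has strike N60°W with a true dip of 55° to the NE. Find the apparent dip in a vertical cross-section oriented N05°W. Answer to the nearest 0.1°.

Angle between strike (N60°W) and section (N05°W): β = 55°.
tan(apparent dip) = tan 55° · sin 55° = 1.1699
apparent dip = arctan 1.1699 = 49.48°

49.5°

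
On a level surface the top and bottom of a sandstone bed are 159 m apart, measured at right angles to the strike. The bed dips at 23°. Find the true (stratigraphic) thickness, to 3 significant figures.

62.1 m

True thickness t = w · sin(dip) = 159 × sin 23°
t = 159 × 0.3907 = 62.126 m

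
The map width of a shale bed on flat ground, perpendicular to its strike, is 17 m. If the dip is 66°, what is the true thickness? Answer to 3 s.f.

True thickness t = w · sin(dip) = 17 × sin 66°
t = 17 × 0.9135 = 15.530 m

15.5 m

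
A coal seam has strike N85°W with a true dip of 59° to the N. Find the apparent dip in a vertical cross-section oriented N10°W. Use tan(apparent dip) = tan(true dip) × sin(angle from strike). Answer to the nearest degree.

The strike is N85°W and the section trends N10°W; the acute angle between them is β = 75°.
tan α = tan 59° × sin 75° = 1.6643 × 0.9659 = 1.6076
α = arctan(1.6076) = 58.12°

58°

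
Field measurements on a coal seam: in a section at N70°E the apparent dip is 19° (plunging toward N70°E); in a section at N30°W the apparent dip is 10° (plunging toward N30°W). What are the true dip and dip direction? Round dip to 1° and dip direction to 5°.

true dip 23°, dip direction 035°

The two traces are lines in the plane: v₁ = (sin 70°·cos 19°, cos 70°·cos 19°, −sin 19°), v₂ = (sin 330°·cos 10°, cos 330°·cos 10°, −sin 10°).
n = v₁ × v₂ = (0.222, 0.315, 0.917) (taken with n_z > 0).
True dip = arccos(n_z / |n|) = arccos(0.9221) = 22.8°.
The horizontal component of n points toward azimuth atan2(n_x, n_y) = 35°, the dip direction.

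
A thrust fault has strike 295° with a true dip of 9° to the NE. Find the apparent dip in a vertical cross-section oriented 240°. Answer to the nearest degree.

7°

The section lies 55° from the strike.
tan α = tan 9° × sin 55° = 0.1584 × 0.8192 = 0.1297
apparent dip = arctan 0.1297 = 7.39°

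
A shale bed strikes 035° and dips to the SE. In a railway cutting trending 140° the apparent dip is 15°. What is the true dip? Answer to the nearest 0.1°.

15.5°

The section is 75° from the strike.
tan(true dip) = tan 15° / sin 75° = 0.2774
δ = arctan(0.2774) = 15.50°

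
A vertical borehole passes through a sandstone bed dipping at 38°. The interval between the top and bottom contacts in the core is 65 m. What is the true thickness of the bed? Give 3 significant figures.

True thickness t = h · cos(dip) = 65 × cos 38°
t = 65 × 0.7880 = 51.221 m

51.2 m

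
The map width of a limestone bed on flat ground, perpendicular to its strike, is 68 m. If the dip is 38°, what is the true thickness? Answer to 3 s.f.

True thickness t = w · sin(dip) = 68 × sin 38°
t = 68 × 0.6157 = 41.865 m

41.9 m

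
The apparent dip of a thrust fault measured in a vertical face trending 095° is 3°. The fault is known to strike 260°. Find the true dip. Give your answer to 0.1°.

The section is 15° from the strike.
tan(true dip) = tan 3° / sin 15° = 0.2025
true dip = arctan 0.2025 = 11.45°

11.4°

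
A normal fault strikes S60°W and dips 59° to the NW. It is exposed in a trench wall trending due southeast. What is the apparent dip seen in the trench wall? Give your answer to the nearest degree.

58°

The strike is S60°W and the section trends due southeast; the acute angle between them is β = 75°.
tan(apparent dip) = tan 59° · sin 75° = 1.6076
α = arctan(1.6076) = 58.12°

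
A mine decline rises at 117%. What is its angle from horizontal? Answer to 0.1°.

tan θ = 117/100 = 1.1700
θ = arctan(1.1700) = 49.48°

49.5°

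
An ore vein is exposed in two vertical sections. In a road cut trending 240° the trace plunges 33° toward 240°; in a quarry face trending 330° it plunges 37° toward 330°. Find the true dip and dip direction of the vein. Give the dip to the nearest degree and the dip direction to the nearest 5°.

The two traces are lines in the plane: v₁ = (sin 240°·cos 33°, cos 240°·cos 33°, −sin 33°), v₂ = (sin 330°·cos 37°, cos 330°·cos 37°, −sin 37°).
The plane normal is n = v₁ × v₂ ∝ (-0.629, 0.220, 0.670).
Dip δ = arctan(|n_h|/n_z) = arctan(0.666/0.670) = 44.8°.
Dip direction = azimuth of (n_x, n_y) = atan2(-0.629, 0.220) = 289°.

true dip 45°, dip direction 290°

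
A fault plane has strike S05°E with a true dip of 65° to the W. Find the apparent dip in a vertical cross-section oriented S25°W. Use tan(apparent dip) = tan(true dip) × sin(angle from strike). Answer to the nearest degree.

47°

The section lies 30° from the strike.
tan(apparent dip) = tan 65° · sin 30° = 1.0723
apparent dip = arctan 1.0723 = 47.00°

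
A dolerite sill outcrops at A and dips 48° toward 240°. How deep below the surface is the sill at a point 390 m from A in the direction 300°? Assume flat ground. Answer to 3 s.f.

217 m

The hole lies 60° from the dip direction, so the down-dip offset is 390 × cos 60° = 195.00 m.
Depth = down-dip offset × tan(dip) = 195.00 × tan 48° = 195.00 × 1.1106
Depth = 216.57 m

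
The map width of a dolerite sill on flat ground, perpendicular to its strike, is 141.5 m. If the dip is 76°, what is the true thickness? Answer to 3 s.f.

137 m

True thickness t = w · sin(dip) = 141.5 × sin 76°
t = 141.5 × 0.9703 = 137.297 m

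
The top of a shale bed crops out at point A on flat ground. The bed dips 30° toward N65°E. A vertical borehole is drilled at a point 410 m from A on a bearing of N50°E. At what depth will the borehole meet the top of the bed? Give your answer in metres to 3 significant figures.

The hole lies 15° from the dip direction, so the down-dip offset is 410 × cos 15° = 396.03 m.
Depth = down-dip offset × tan(dip) = 396.03 × tan 30° = 396.03 × 0.5774
Depth = 228.65 m

229 m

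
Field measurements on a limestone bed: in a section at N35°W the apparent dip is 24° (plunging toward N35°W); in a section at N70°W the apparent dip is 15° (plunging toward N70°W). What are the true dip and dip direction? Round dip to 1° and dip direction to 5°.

Represent each trace as a vector plunging at its apparent dip toward its trend (east-north-up frame): v₁ = (-0.524, 0.748, -0.407), v₂ = (-0.908, 0.330, -0.259).
The plane normal is n = v₁ × v₂ ∝ (-0.059, 0.234, 0.506).
Dip δ = arctan(|n_h|/n_z) = arctan(0.241/0.506) = 25.5°.
Dip direction = azimuth of (n_x, n_y) = atan2(-0.059, 0.234) = 346°.

true dip 25°, dip direction 345°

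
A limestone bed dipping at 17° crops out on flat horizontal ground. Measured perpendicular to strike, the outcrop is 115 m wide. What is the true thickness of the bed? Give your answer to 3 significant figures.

33.6 m

True thickness t = w · sin(dip) = 115 × sin 17°
t = 115 × 0.2924 = 33.623 m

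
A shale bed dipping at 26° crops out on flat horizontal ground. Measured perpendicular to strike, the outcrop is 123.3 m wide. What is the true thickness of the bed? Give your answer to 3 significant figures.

54.1 m

True thickness t = w · sin(dip) = 123.3 × sin 26°
t = 123.3 × 0.4384 = 54.051 m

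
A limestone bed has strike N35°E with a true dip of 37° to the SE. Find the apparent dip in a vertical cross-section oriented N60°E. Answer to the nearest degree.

18°

The strike is N35°E and the section trends N60°E; the acute angle between them is β = 25°.
tan(apparent dip) = tan 37° · sin 25° = 0.3185
α = arctan(0.3185) = 17.66°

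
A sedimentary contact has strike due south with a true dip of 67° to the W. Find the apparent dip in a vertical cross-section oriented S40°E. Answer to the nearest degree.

Angle between strike (due south) and section (S40°E): β = 40°.
tan α = tan 67° × sin 40° = 2.3559 × 0.6428 = 1.5143
α = arctan(1.5143) = 56.56°

57°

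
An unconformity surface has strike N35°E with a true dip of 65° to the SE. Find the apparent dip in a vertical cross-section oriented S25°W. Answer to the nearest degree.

The strike is N35°E and the section trends S25°W; the acute angle between them is β = 10°.
tan(apparent dip) = tan 65° · sin 10° = 0.3724
apparent dip = arctan 0.3724 = 20.42°

20°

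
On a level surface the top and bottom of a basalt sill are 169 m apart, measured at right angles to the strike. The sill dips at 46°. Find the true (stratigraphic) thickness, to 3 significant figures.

True thickness t = w · sin(dip) = 169 × sin 46°
t = 169 × 0.7193 = 121.568 m

122 m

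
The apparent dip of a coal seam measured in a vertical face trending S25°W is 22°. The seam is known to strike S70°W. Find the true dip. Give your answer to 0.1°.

29.7°

The section is 45° from the strike.
tan δ = tan α / sin β = tan 22° / sin 45° = 0.4040 / 0.7071 = 0.5714
δ = arctan(0.5714) = 29.74°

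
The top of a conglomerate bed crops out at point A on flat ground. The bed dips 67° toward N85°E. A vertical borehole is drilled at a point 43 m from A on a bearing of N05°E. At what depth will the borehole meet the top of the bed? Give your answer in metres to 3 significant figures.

The hole lies 80° from the dip direction, so the down-dip offset is 43 × cos 80° = 7.47 m.
Depth = down-dip offset × tan(dip) = 7.47 × tan 67° = 7.47 × 2.3559
Depth = 17.59 m

17.6 m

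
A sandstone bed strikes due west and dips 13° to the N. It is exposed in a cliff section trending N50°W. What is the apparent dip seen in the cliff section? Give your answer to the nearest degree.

8°

The strike is due west and the section trends N50°W; the acute angle between them is β = 40°.
tan α = tan 13° × sin 40° = 0.2309 × 0.6428 = 0.1484
α = arctan(0.1484) = 8.44°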